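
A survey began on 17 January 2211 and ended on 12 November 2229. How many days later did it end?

Day-of-year of January 17, 2211: 17.
Day-of-year of November 12, 2229: 316.
2211 has 365 days, so 365 − 17 = 348 days remain in 2211.
Full years 2212–2228: 12 common + 5 leap = 12×365 + 5×366 = 6210 days.
Total: 348 + 6210 + 316 = 6874 days.

6874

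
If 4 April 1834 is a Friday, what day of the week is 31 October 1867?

From April 4, 1834 to April 4, 1867: 33 years, of which 8 contain a Feb 29 — 25×365 + 8×366 = 12053 days.
April 1867: 30 − 4 = 26 days remain.
Then May (31), June (30), July (31), August (31), September (30): 31 + 30 + 31 + 31 + 30 = 153 days.
October 1–31, 1867: 31 days.
Residual: 210 days.
Total: 12263 days.
12263 mod 7 = 6, so 6 days after Friday is Thursday.

Thursday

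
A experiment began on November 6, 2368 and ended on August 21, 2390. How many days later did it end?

7958

From November 6, 2368 to November 6, 2389: 21 years, of which 5 contain a Feb 29 — 16×365 + 5×366 = 7670 days.
November 2389: 30 − 6 = 24 days remain.
Then December (31), January (31), February 2390 (28), March (31), April (30), May (31), June (30), July (31): 31 + 31 + 28 + 31 + 30 + 31 + 30 + 31 = 243 days.
August 1–21, 2390: 21 days.
Residual: 288 days.
Total: 7958 days.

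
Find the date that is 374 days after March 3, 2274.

March 12, 2275

Count 374 days after March 3, 2274:
March 2274: 31 − 3 = 28 days remain.
Then 11 full months totalling 334 days.
March 1–12, 2275: 12 days.
Total: 28 + 334 + 12 = 374 days.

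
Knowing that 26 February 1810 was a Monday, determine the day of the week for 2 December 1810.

Sunday

February 1810: 28 − 26 = 2 days remain (1810 is not a leap year, so February has 28 days).
Then 9 full months totalling 275 days.
December 1–2, 1810: 2 days.
Total: 2 + 275 + 2 = 279 days.
279 mod 7 = 6, so 6 days after Monday is Sunday.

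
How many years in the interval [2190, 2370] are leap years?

43

Years divisible by 4: 2192, 2196, …, 2368 — 45 in all.
Of these, 2200, 2300 are divisible by 100 but not 400, so not leap.
Leap years: 45 − 2 = 43.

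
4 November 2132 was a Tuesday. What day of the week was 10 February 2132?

Sunday

Count forward from the earlier date (February 10, 2132) to the later (November 4, 2132):
February 2132: 29 − 10 = 19 days remain (2132 is a leap year, so February has 29 days).
Then March (31), April (30), May (31), June (30), July (31), August (31), September (30), October (31): 31 + 30 + 31 + 30 + 31 + 31 + 30 + 31 = 245 days.
November 1–4, 2132: 4 days.
Total: 19 + 245 + 4 = 268 days.
268 mod 7 = 2, so 2 days before Tuesday is Sunday.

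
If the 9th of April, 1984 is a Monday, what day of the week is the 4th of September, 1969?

Count forward from the earlier date (September 4, 1969) to the later (April 9, 1984):
From September 4, 1969 to September 4, 1983: 14 years, of which 3 contain a Feb 29 — 11×365 + 3×366 = 5113 days.
September 1983: 30 − 4 = 26 days remain.
Then October (31), November (30), December (31), January (31), February 1984 (29), March (31): 31 + 30 + 31 + 31 + 29 + 31 = 183 days.
April 1–9, 1984: 9 days.
Residual: 218 days.
Total: 5331 days.
5331 mod 7 = 4, so 4 days before Monday is Thursday.

Thursday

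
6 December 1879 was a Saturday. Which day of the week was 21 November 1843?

Tuesday

Count forward from the earlier date (November 21, 1843) to the later (December 6, 1879):
Day-of-year of November 21, 1843: 325.
Day-of-year of December 6, 1879: 340.
1843 has 365 days, so 365 − 325 = 40 days remain in 1843.
Full years 1844–1878: 26 common + 9 leap = 26×365 + 9×366 = 12784 days.
Total: 40 + 12784 + 340 = 13164 days.
13164 mod 7 = 4, so 4 days before Saturday is Tuesday.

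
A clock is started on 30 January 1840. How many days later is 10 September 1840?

January 1840: 31 − 30 = 1 day remains.
Then February 1840 (29), March (31), April (30), May (31), June (30), July (31), August (31): 29 + 31 + 30 + 31 + 30 + 31 + 31 = 213 days.
September 1–10, 1840: 10 days.
Total: 1 + 213 + 10 = 224 days.

224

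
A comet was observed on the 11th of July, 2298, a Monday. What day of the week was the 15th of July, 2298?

Within July 2298: 15 − 11 = 4 days.
4 mod 7 = 4, so 4 days after Monday is Friday.

Friday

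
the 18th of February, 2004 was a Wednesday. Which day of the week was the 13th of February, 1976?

Count forward from the earlier date (February 13, 1976) to the later (February 18, 2004):
From February 13, 1976 to February 13, 2004: 28 years, of which 7 contain a Feb 29 — 21×365 + 7×366 = 10227 days.
(2000 is a leap year (divisible by 400).)
Within February 2004: 18 − 13 = 5 days.
Total: 10232 days.
10232 mod 7 = 5, so 5 days before Wednesday is Friday.

Friday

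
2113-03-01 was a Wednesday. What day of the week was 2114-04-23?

March 2113: 31 − 1 = 30 days remain.
Then 12 full months totalling 365 days.
April 1–23, 2114: 23 days.
Total: 30 + 365 + 23 = 418 days.
418 mod 7 = 5, so 5 days after Wednesday is Monday.

Monday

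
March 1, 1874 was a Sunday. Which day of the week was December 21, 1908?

Day-of-year of March 1, 1874: 60.
Day-of-year of December 21, 1908: 356.
1874 has 365 days, so 365 − 60 = 305 days remain in 1874.
Full years 1875–1907: 26 common + 7 leap = 26×365 + 7×366 = 12052 days.
Total: 305 + 12052 + 356 = 12713 days.
12713 mod 7 = 1, so 1 day after Sunday is Monday.

Monday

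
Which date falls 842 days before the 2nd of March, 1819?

the 10th of November, 1816

Count 842 days before March 2, 1819:
November 10, 1816 → November 10, 1817: 365 days.
November 10, 1817 → November 10, 1818: 365 days.
November 1818: 30 − 10 = 20 days remain.
Then December (31), January (31), February 1819 (28): 31 + 31 + 28 = 90 days.
March 1–2, 1819: 2 days.
Residual: 112 days.
Total: 842 days.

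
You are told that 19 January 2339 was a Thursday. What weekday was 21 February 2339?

Tuesday

January 2339: 31 − 19 = 12 days remain.
February 1–21, 2339: 21 days (2339 is not a leap year).
Total: 12 + 21 = 33 days.
33 mod 7 = 5, so 5 days after Thursday is Tuesday.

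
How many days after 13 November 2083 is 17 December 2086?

1130

Day-of-year of November 13, 2083: 317.
Day-of-year of December 17, 2086: 351.
2083 has 365 days, so 365 − 317 = 48 days remain in 2083.
Full years: 2084: 366; 2085: 365. Sum = 731.
Total: 48 + 731 + 351 = 1130 days.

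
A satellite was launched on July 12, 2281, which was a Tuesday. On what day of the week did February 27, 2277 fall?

Count forward from the earlier date (February 27, 2277) to the later (July 12, 2281):
Day-of-year of February 27, 2277: 58.
Day-of-year of July 12, 2281: 193.
2277 has 365 days, so 365 − 58 = 307 days remain in 2277.
Full years: 2278: 365; 2279: 365; 2280: 366. Sum = 1096.
Total: 307 + 1096 + 193 = 1596 days.
1596 is a multiple of 7, so February 27, 2277 falls on the same weekday: Tuesday.

Tuesday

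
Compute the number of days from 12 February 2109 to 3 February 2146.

13505

From February 12, 2109 to February 12, 2145: 36 years, of which 9 contain a Feb 29 — 27×365 + 9×366 = 13149 days.
February 2145: 28 − 12 = 16 days remain (2145 is not a leap year, so February has 28 days).
Then 11 full months totalling 337 days.
February 1–3, 2146: 3 days (2146 is not a leap year).
Residual: 356 days.
Total: 13505 days.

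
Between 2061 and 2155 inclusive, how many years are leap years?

22

Years divisible by 4: 2064, 2068, …, 2152 — 23 in all.
Of these, 2100 is divisible by 100 but not 400, so not leap.
Leap years: 23 − 1 = 22.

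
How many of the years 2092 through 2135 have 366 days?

Years divisible by 4 in [2092, 2135]: 2092, 2096, 2100, 2104, 2108, 2112, 2116, 2120, 2124, 2128, 2132.
Of these, 2100 is divisible by 100 but not 400, so not leap.
Leap years: 11 − 1 = 10.

10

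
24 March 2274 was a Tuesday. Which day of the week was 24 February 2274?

Tuesday

Count forward from the earlier date (February 24, 2274) to the later (March 24, 2274):
February 2274: 28 − 24 = 4 days remain (2274 is not a leap year, so February has 28 days).
March 1–24, 2274: 24 days.
Total: 4 + 24 = 28 days.
28 is a multiple of 7, so 24 February 2274 falls on the same weekday: Tuesday.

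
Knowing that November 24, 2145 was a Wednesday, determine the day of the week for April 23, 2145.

Count forward from the earlier date (April 23, 2145) to the later (November 24, 2145):
April 2145: 30 − 23 = 7 days remain.
Then May (31), June (30), July (31), August (31), September (30), October (31): 31 + 30 + 31 + 31 + 30 + 31 = 184 days.
November 1–24, 2145: 24 days.
Total: 7 + 184 + 24 = 215 days.
215 mod 7 = 5, so 5 days before Wednesday is Friday.

Friday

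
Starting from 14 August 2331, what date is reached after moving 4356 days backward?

10 September 2319

Count 4356 days before August 14, 2331:
From September 10, 2319 to September 10, 2330: 11 years, of which 3 contain a Feb 29 — 8×365 + 3×366 = 4018 days.
September 2330: 30 − 10 = 20 days remain.
Then 10 full months totalling 304 days.
August 1–14, 2331: 14 days.
Residual: 338 days.
Total: 4356 days.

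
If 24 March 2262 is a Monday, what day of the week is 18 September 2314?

Friday

From March 24, 2262 to March 24, 2314: 52 years, of which 12 contain a Feb 29 — 40×365 + 12×366 = 18992 days.
(2300 is not a leap year (divisible by 100 but not 400).)
March 2314: 31 − 24 = 7 days remain.
Then April (30), May (31), June (30), July (31), August (31): 30 + 31 + 30 + 31 + 31 = 153 days.
September 1–18, 2314: 18 days.
Residual: 178 days.
Total: 19170 days.
19170 mod 7 = 4, so 4 days after Monday is Friday.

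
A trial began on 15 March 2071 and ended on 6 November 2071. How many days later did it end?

March 2071: 31 − 15 = 16 days remain.
Then April (30), May (31), June (30), July (31), August (31), September (30), October (31): 30 + 31 + 30 + 31 + 31 + 30 + 31 = 214 days.
November 1–6, 2071: 6 days.
Total: 16 + 214 + 6 = 236 days.

236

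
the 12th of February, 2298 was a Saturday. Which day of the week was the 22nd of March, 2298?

Tuesday

February 2298: 28 − 12 = 16 days remain (2298 is not a leap year, so February has 28 days).
March 1–22, 2298: 22 days.
Total: 16 + 22 = 38 days.
38 mod 7 = 3, so 3 days after Saturday is Tuesday.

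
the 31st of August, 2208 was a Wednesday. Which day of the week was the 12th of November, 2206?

Wednesday

Count forward from the earlier date (November 12, 2206) to the later (August 31, 2208):
Day-of-year of November 12, 2206: 316.
Day-of-year of August 31, 2208: 244.
2206 has 365 days, so 365 − 316 = 49 days remain in 2206.
Full years: 2207: 365. Sum = 365.
Total: 49 + 365 + 244 = 658 days.
658 is a multiple of 7, so the 12th of November, 2206 falls on the same weekday: Wednesday.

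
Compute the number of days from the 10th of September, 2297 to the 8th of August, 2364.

24438

Day-of-year of September 10, 2297: 253.
Day-of-year of August 8, 2364: 221.
2297 has 365 days, so 365 − 253 = 112 days remain in 2297.
Full years 2298–2363: 51 common + 15 leap = 51×365 + 15×366 = 24105 days.
Total: 112 + 24105 + 221 = 24438 days.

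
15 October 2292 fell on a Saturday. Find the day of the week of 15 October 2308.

Thursday

From October 15, 2292 to October 15, 2308: 16 years, of which 3 contain a Feb 29 — 13×365 + 3×366 = 5843 days.
(2300 is not a leap year (divisible by 100 but not 400).)
Total: 5843 days.
5843 mod 7 = 5, so 5 days after Saturday is Thursday.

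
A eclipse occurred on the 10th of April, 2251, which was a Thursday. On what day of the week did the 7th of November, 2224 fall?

Sunday

Count forward from the earlier date (November 7, 2224) to the later (April 10, 2251):
Day-of-year of November 7, 2224: 312.
Day-of-year of April 10, 2251: 100.
2224 has 366 days, so 366 − 312 = 54 days remain in 2224.
Full years 2225–2250: 20 common + 6 leap = 20×365 + 6×366 = 9496 days.
Total: 54 + 9496 + 100 = 9650 days.
9650 mod 7 = 4, so 4 days before Thursday is Sunday.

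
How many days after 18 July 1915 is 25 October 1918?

Day-of-year of July 18, 1915: 199.
Day-of-year of October 25, 1918: 298.
1915 has 365 days, so 365 − 199 = 166 days remain in 1915.
Full years: 1916: 366; 1917: 365. Sum = 731.
Total: 166 + 731 + 298 = 1195 days.

1195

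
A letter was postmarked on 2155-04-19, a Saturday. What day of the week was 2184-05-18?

Day-of-year of April 19, 2155: 109.
Day-of-year of May 18, 2184: 139.
2155 has 365 days, so 365 − 109 = 256 days remain in 2155.
Full years 2156–2183: 21 common + 7 leap = 21×365 + 7×366 = 10227 days.
Total: 256 + 10227 + 139 = 10622 days.
10622 mod 7 = 3, so 3 days after Saturday is Tuesday.

Tuesday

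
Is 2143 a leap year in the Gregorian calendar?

No

2143 is not a leap year.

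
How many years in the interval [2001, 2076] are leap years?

19

Years divisible by 4: 2004, 2008, …, 2076 — 19 in all.
No century exceptions apply. Count: 19.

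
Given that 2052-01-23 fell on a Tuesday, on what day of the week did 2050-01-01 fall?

Count forward from the earlier date (January 1, 2050) to the later (January 23, 2052):
January 1, 2050 → January 1, 2051: 365 days.
January 1, 2051 → January 1, 2052: 365 days.
Within January 2052: 23 − 1 = 22 days.
Total: 752 days.
752 mod 7 = 3, so 3 days before Tuesday is Saturday.

Saturday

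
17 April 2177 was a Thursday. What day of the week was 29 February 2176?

Count forward from the earlier date (February 29, 2176) to the later (April 17, 2177):
February 2176: 29 − 29 = 0 days remain (2176 is a leap year, so February has 29 days).
Then 13 full months totalling 396 days.
April 1–17, 2177: 17 days.
Residual: 413 days.
Total: 413 days.
413 is a multiple of 7, so 29 February 2176 falls on the same weekday: Thursday.

Thursday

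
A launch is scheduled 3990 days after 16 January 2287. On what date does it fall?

19 December 2297

Count 3990 days after January 16, 2287:
From January 16, 2287 to January 16, 2297: 10 years, of which 3 contain a Feb 29 — 7×365 + 3×366 = 3653 days.
January 2297: 31 − 16 = 15 days remain.
Then 10 full months totalling 303 days.
December 1–19, 2297: 19 days.
Residual: 337 days.
Total: 3990 days.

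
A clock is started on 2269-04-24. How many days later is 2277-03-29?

2896

Day-of-year of April 24, 2269: 114.
Day-of-year of March 29, 2277: 88.
2269 has 365 days, so 365 − 114 = 251 days remain in 2269.
Full years 2270–2276: 5 common + 2 leap = 5×365 + 2×366 = 2557 days.
Total: 251 + 2557 + 88 = 2896 days.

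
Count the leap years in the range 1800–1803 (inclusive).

0

Years divisible by 4 in [1800, 1803]: 1800.
Of these, 1800 is divisible by 100 but not 400, so not leap.
Leap years: 1 − 1 = 0.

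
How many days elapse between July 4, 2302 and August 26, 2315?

4801

From July 4, 2302 to July 4, 2315: 13 years, of which 3 contain a Feb 29 — 10×365 + 3×366 = 4748 days.
July 2315: 31 − 4 = 27 days remain.
August 1–26, 2315: 26 days.
Residual: 53 days.
Total: 4801 days.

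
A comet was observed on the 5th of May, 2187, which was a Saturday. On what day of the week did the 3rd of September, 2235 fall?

From May 5, 2187 to May 5, 2235: 48 years, of which 11 contain a Feb 29 — 37×365 + 11×366 = 17531 days.
(2200 is not a leap year (divisible by 100 but not 400).)
May 2235: 31 − 5 = 26 days remain.
Then June (30), July (31), August (31): 30 + 31 + 31 = 92 days.
September 1–3, 2235: 3 days.
Residual: 121 days.
Total: 17652 days.
17652 mod 7 = 5, so 5 days after Saturday is Thursday.

Thursday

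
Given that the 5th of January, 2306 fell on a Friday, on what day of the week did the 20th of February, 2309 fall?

Saturday

January 5, 2306 → January 5, 2307: 365 days.
January 5, 2307 → January 5, 2308: 365 days.
January 5, 2308 → January 5, 2309: 366 days (2308 is a leap year).
January 2309: 31 − 5 = 26 days remain.
February 1–20, 2309: 20 days (2309 is not a leap year).
Residual: 46 days.
Total: 1142 days.
1142 mod 7 = 1, so 1 day after Friday is Saturday.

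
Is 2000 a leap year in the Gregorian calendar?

Yes

2000 is a leap year (divisible by 400).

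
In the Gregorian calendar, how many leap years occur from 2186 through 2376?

46

Years divisible by 4: 2188, 2192, …, 2376 — 48 in all.
Of these, 2200, 2300 are divisible by 100 but not 400, so not leap.
Leap years: 48 − 2 = 46.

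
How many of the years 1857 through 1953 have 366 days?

Years divisible by 4: 1860, 1864, …, 1952 — 24 in all.
Of these, 1900 is divisible by 100 but not 400, so not leap.
Leap years: 24 − 1 = 23.

23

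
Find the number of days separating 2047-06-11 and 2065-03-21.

6493

Day-of-year of June 11, 2047: 162.
Day-of-year of March 21, 2065: 80.
2047 has 365 days, so 365 − 162 = 203 days remain in 2047.
Full years 2048–2064: 12 common + 5 leap = 12×365 + 5×366 = 6210 days.
Total: 203 + 6210 + 80 = 6493 days.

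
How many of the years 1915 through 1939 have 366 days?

6

Years divisible by 4 in [1915, 1939]: 1916, 1920, 1924, 1928, 1932, 1936.
No century exceptions apply. Count: 6.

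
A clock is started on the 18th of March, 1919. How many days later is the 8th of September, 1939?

From March 18, 1919 to March 18, 1939: 20 years, of which 5 contain a Feb 29 — 15×365 + 5×366 = 7305 days.
March 1939: 31 − 18 = 13 days remain.
Then April (30), May (31), June (30), July (31), August (31): 30 + 31 + 30 + 31 + 31 = 153 days.
September 1–8, 1939: 8 days.
Residual: 174 days.
Total: 7479 days.

7479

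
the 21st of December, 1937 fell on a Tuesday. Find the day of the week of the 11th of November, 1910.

Friday

Count forward from the earlier date (November 11, 1910) to the later (December 21, 1937):
From November 11, 1910 to November 11, 1937: 27 years, of which 7 contain a Feb 29 — 20×365 + 7×366 = 9862 days.
November 1937: 30 − 11 = 19 days remain.
December 1–21, 1937: 21 days.
Residual: 40 days.
Total: 9902 days.
9902 mod 7 = 4, so 4 days before Tuesday is Friday.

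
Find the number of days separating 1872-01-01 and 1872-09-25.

January 1872: 31 − 1 = 30 days remain.
Then February 1872 (29), March (31), April (30), May (31), June (30), July (31), August (31): 29 + 31 + 30 + 31 + 30 + 31 + 31 = 213 days.
September 1–25, 1872: 25 days.
Total: 30 + 213 + 25 = 268 days.

268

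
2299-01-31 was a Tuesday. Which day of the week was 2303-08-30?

Sunday

January 31, 2299 → January 31, 2300: 365 days.
January 31, 2300 → January 31, 2301: 365 days (2300 is not a leap year (divisible by 100 but not 400)).
January 31, 2301 → January 31, 2302: 365 days.
January 31, 2302 → January 31, 2303: 365 days.
January 2303: 31 − 31 = 0 days remain.
Then February 2303 (28), March (31), April (30), May (31), June (30), July (31): 28 + 31 + 30 + 31 + 30 + 31 = 181 days.
August 1–30, 2303: 30 days.
Residual: 211 days.
Total: 1671 days.
1671 mod 7 = 5, so 5 days after Tuesday is Sunday.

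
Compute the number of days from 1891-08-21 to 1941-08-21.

From August 21, 1891 to August 21, 1941: 50 years, of which 12 contain a Feb 29 — 38×365 + 12×366 = 18262 days.
(1900 is not a leap year (divisible by 100 but not 400).)
Total: 18262 days.

18262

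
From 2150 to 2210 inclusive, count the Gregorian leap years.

Years divisible by 4: 2152, 2156, …, 2208 — 15 in all.
Of these, 2200 is divisible by 100 but not 400, so not leap.
Leap years: 15 − 1 = 14.

14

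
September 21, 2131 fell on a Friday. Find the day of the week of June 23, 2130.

Count forward from the earlier date (June 23, 2130) to the later (September 21, 2131):
June 23, 2130 → June 23, 2131: 365 days.
June 2131: 30 − 23 = 7 days remain.
Then July (31), August (31): 31 + 31 = 62 days.
September 1–21, 2131: 21 days.
Residual: 90 days.
Total: 455 days.
455 is a multiple of 7, so June 23, 2130 falls on the same weekday: Friday.

Friday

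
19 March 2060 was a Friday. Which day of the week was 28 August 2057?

Tuesday

Count forward from the earlier date (August 28, 2057) to the later (March 19, 2060):
August 28, 2057 → August 28, 2058: 365 days.
August 28, 2058 → August 28, 2059: 365 days.
August 2059: 31 − 28 = 3 days remain.
Then September (30), October (31), November (30), December (31), January (31), February 2060 (29): 30 + 31 + 30 + 31 + 31 + 29 = 182 days.
March 1–19, 2060: 19 days.
Residual: 204 days.
Total: 934 days.
934 mod 7 = 3, so 3 days before Friday is Tuesday.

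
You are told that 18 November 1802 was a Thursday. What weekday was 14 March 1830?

Day-of-year of November 18, 1802: 322.
Day-of-year of March 14, 1830: 73.
1802 has 365 days, so 365 − 322 = 43 days remain in 1802.
Full years 1803–1829: 20 common + 7 leap = 20×365 + 7×366 = 9862 days.
Total: 43 + 9862 + 73 = 9978 days.
9978 mod 7 = 3, so 3 days after Thursday is Sunday.

Sunday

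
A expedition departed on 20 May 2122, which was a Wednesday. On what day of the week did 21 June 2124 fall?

Day-of-year of May 20, 2122: 140.
Day-of-year of June 21, 2124: 173.
2122 has 365 days, so 365 − 140 = 225 days remain in 2122.
Full years: 2123: 365. Sum = 365.
Total: 225 + 365 + 173 = 763 days.
763 is a multiple of 7, so 21 June 2124 falls on the same weekday: Wednesday.

Wednesday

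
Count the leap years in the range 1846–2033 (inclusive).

46

Years divisible by 4: 1848, 1852, …, 2032 — 47 in all.
Of these, 1900 is divisible by 100 but not 400, so not leap.
2000 is divisible by 400, so still leap.
Leap years: 47 − 1 = 46.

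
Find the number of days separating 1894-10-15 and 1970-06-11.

27632

From October 15, 1894 to October 15, 1969: 75 years, of which 18 contain a Feb 29 — 57×365 + 18×366 = 27393 days.
(1900 is not a leap year (divisible by 100 but not 400).)
October 1969: 31 − 15 = 16 days remain.
Then November (30), December (31), January (31), February 1970 (28), March (31), April (30), May (31): 30 + 31 + 31 + 28 + 31 + 30 + 31 = 212 days.
June 1–11, 1970: 11 days.
Residual: 239 days.
Total: 27632 days.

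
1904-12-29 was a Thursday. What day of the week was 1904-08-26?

Count forward from the earlier date (August 26, 1904) to the later (December 29, 1904):
August 1904: 31 − 26 = 5 days remain.
Then September (30), October (31), November (30): 30 + 31 + 30 = 91 days.
December 1–29, 1904: 29 days.
Total: 5 + 91 + 29 = 125 days.
125 mod 7 = 6, so 6 days before Thursday is Friday.

Friday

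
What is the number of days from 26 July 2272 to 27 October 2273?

Day-of-year of July 26, 2272: 208.
Day-of-year of October 27, 2273: 300.
2272 has 366 days, so 366 − 208 = 158 days remain in 2272.
Total: 158 + 300 = 458 days.

458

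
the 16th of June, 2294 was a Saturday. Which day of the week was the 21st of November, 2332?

Day-of-year of June 16, 2294: 167.
Day-of-year of November 21, 2332: 326.
2294 has 365 days, so 365 − 167 = 198 days remain in 2294.
Full years 2295–2331: 29 common + 8 leap = 29×365 + 8×366 = 13513 days.
Total: 198 + 13513 + 326 = 14037 days.
14037 mod 7 = 2, so 2 days after Saturday is Monday.

Monday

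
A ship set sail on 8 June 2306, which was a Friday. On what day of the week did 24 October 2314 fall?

Saturday

From June 8, 2306 to June 8, 2314: 8 years, of which 2 contain a Feb 29 — 6×365 + 2×366 = 2922 days.
June 2314: 30 − 8 = 22 days remain.
Then July (31), August (31), September (30): 31 + 31 + 30 = 92 days.
October 1–24, 2314: 24 days.
Residual: 138 days.
Total: 3060 days.
3060 mod 7 = 1, so 1 day after Friday is Saturday.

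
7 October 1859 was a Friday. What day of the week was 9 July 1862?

October 7, 1859 → October 7, 1860: 366 days (1860 is a leap year).
October 7, 1860 → October 7, 1861: 365 days.
October 1861: 31 − 7 = 24 days remain.
Then November (30), December (31), January (31), February 1862 (28), March (31), April (30), May (31), June (30): 30 + 31 + 31 + 28 + 31 + 30 + 31 + 30 = 242 days.
July 1–9, 1862: 9 days.
Residual: 275 days.
Total: 1006 days.
1006 mod 7 = 5, so 5 days after Friday is Wednesday.

Wednesday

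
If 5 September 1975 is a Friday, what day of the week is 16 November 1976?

Tuesday

September 1975: 30 − 5 = 25 days remain.
Then 13 full months totalling 397 days.
November 1–16, 1976: 16 days.
Total: 25 + 397 + 16 = 438 days.
438 mod 7 = 4, so 4 days after Friday is Tuesday.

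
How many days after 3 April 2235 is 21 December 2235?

April 2235: 30 − 3 = 27 days remain.
Then May (31), June (30), July (31), August (31), September (30), October (31), November (30): 31 + 30 + 31 + 31 + 30 + 31 + 30 = 214 days.
December 1–21, 2235: 21 days.
Total: 27 + 214 + 21 = 262 days.

262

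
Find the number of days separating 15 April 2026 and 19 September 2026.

April 2026: 30 − 15 = 15 days remain.
Then May (31), June (30), July (31), August (31): 31 + 30 + 31 + 31 = 123 days.
September 1–19, 2026: 19 days.
Total: 15 + 123 + 19 = 157 days.

157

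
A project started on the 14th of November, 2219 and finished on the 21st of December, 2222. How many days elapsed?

1133

Day-of-year of November 14, 2219: 318.
Day-of-year of December 21, 2222: 355.
2219 has 365 days, so 365 − 318 = 47 days remain in 2219.
Full years: 2220: 366; 2221: 365. Sum = 731.
Total: 47 + 731 + 355 = 1133 days.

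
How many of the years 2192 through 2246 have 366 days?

Years divisible by 4: 2192, 2196, …, 2244 — 14 in all.
Of these, 2200 is divisible by 100 but not 400, so not leap.
Leap years: 14 − 1 = 13.

13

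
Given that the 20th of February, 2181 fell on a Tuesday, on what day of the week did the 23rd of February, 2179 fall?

Tuesday

Count forward from the earlier date (February 23, 2179) to the later (February 20, 2181):
February 2179: 28 − 23 = 5 days remain (2179 is not a leap year, so February has 28 days).
Then 23 full months totalling 703 days.
February 1–20, 2181: 20 days (2181 is not a leap year).
Total: 5 + 703 + 20 = 728 days.
728 is a multiple of 7, so the 23rd of February, 2179 falls on the same weekday: Tuesday.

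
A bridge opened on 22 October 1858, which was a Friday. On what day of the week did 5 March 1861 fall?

Tuesday

October 22, 1858 → October 22, 1859: 365 days.
October 22, 1859 → October 22, 1860: 366 days (1860 is a leap year).
October 1860: 31 − 22 = 9 days remain.
Then November (30), December (31), January (31), February 1861 (28): 30 + 31 + 31 + 28 = 120 days.
March 1–5, 1861: 5 days.
Residual: 134 days.
Total: 865 days.
865 mod 7 = 4, so 4 days after Friday is Tuesday.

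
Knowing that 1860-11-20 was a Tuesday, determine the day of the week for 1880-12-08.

Day-of-year of November 20, 1860: 325.
Day-of-year of December 8, 1880: 343.
1860 has 366 days, so 366 − 325 = 41 days remain in 1860.
Full years 1861–1879: 15 common + 4 leap = 15×365 + 4×366 = 6939 days.
Total: 41 + 6939 + 343 = 7323 days.
7323 mod 7 = 1, so 1 day after Tuesday is Wednesday.

Wednesday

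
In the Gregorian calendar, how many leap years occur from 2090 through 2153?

15

Years divisible by 4: 2092, 2096, …, 2152 — 16 in all.
Of these, 2100 is divisible by 100 but not 400, so not leap.
Leap years: 16 − 1 = 15.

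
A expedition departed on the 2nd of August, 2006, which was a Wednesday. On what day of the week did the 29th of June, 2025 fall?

Day-of-year of August 2, 2006: 214.
Day-of-year of June 29, 2025: 180.
2006 has 365 days, so 365 − 214 = 151 days remain in 2006.
Full years 2007–2024: 13 common + 5 leap = 13×365 + 5×366 = 6575 days.
Total: 151 + 6575 + 180 = 6906 days.
6906 mod 7 = 4, so 4 days after Wednesday is Sunday.

Sunday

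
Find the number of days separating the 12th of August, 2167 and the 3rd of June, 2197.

10888

Day-of-year of August 12, 2167: 224.
Day-of-year of June 3, 2197: 154.
2167 has 365 days, so 365 − 224 = 141 days remain in 2167.
Full years 2168–2196: 21 common + 8 leap = 21×365 + 8×366 = 10593 days.
Total: 141 + 10593 + 154 = 10888 days.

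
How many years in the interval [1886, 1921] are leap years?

8

Years divisible by 4 in [1886, 1921]: 1888, 1892, 1896, 1900, 1904, 1908, 1912, 1916, 1920.
Of these, 1900 is divisible by 100 but not 400, so not leap.
Leap years: 9 − 1 = 8.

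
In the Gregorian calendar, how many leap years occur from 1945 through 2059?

28

Years divisible by 4: 1948, 1952, …, 2056 — 28 in all.
2000 is divisible by 400, so still leap.
No century exceptions apply. Count: 28.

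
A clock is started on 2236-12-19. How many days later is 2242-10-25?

2136

Day-of-year of December 19, 2236: 354.
Day-of-year of October 25, 2242: 298.
2236 has 366 days, so 366 − 354 = 12 days remain in 2236.
Full years: 2237: 365; 2238: 365; 2239: 365; 2240: 366; 2241: 365. Sum = 1826.
Total: 12 + 1826 + 298 = 2136 days.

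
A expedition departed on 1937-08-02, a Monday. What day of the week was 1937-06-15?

Tuesday

Count forward from the earlier date (June 15, 1937) to the later (August 2, 1937):
June 1937: 30 − 15 = 15 days remain.
Then July (31): 31 days.
August 1–2, 1937: 2 days.
Total: 15 + 31 + 2 = 48 days.
48 mod 7 = 6, so 6 days before Monday is Tuesday.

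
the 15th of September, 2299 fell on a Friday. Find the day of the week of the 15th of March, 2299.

Count forward from the earlier date (March 15, 2299) to the later (September 15, 2299):
March 2299: 31 − 15 = 16 days remain.
Then April (30), May (31), June (30), July (31), August (31): 30 + 31 + 30 + 31 + 31 = 153 days.
September 1–15, 2299: 15 days.
Total: 16 + 153 + 15 = 184 days.
184 mod 7 = 2, so 2 days before Friday is Wednesday.

Wednesday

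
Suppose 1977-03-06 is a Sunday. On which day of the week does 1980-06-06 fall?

Friday

Day-of-year of March 6, 1977: 65.
Day-of-year of June 6, 1980: 158.
1977 has 365 days, so 365 − 65 = 300 days remain in 1977.
Full years: 1978: 365; 1979: 365. Sum = 730.
Total: 300 + 730 + 158 = 1188 days.
1188 mod 7 = 5, so 5 days after Sunday is Friday.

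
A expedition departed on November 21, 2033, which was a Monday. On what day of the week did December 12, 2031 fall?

Count forward from the earlier date (December 12, 2031) to the later (November 21, 2033):
December 2031: 31 − 12 = 19 days remain.
Then 22 full months totalling 670 days.
November 1–21, 2033: 21 days.
Total: 19 + 670 + 21 = 710 days.
710 mod 7 = 3, so 3 days before Monday is Friday.

Friday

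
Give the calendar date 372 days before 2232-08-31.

2231-08-25

Count 372 days before August 31, 2232:
Day-of-year of August 25, 2231: 237.
Day-of-year of August 31, 2232: 244.
2231 has 365 days, so 365 − 237 = 128 days remain in 2231.
Total: 128 + 244 = 372 days.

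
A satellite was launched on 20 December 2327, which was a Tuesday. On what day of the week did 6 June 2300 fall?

Wednesday

Count forward from the earlier date (June 6, 2300) to the later (December 20, 2327):
From June 6, 2300 to June 6, 2327: 27 years, of which 6 contain a Feb 29 — 21×365 + 6×366 = 9861 days.
June 2327: 30 − 6 = 24 days remain.
Then July (31), August (31), September (30), October (31), November (30): 31 + 31 + 30 + 31 + 30 = 153 days.
December 1–20, 2327: 20 days.
Residual: 197 days.
Total: 10058 days.
10058 mod 7 = 6, so 6 days before Tuesday is Wednesday.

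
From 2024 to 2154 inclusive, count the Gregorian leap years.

32

Years divisible by 4: 2024, 2028, …, 2152 — 33 in all.
Of these, 2100 is divisible by 100 but not 400, so not leap.
Leap years: 33 − 1 = 32.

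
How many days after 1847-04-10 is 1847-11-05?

April 1847: 30 − 10 = 20 days remain.
Then May (31), June (30), July (31), August (31), September (30), October (31): 31 + 30 + 31 + 31 + 30 + 31 = 184 days.
November 1–5, 1847: 5 days.
Total: 20 + 184 + 5 = 209 days.

209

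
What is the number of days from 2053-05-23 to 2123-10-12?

From May 23, 2053 to May 23, 2123: 70 years, of which 16 contain a Feb 29 — 54×365 + 16×366 = 25566 days.
(2100 is not a leap year (divisible by 100 but not 400).)
May 2123: 31 − 23 = 8 days remain.
Then June (30), July (31), August (31), September (30): 30 + 31 + 31 + 30 = 122 days.
October 1–12, 2123: 12 days.
Residual: 142 days.
Total: 25708 days.

25708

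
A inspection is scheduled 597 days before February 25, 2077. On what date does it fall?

July 9, 2075

Count 597 days before February 25, 2077:
July 9, 2075 → July 9, 2076: 366 days (2076 is a leap year).
July 2076: 31 − 9 = 22 days remain.
Then August (31), September (30), October (31), November (30), December (31), January (31): 31 + 30 + 31 + 30 + 31 + 31 = 184 days.
February 1–25, 2077: 25 days (2077 is not a leap year).
Residual: 231 days.
Total: 597 days.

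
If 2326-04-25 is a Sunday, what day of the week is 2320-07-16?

Count forward from the earlier date (July 16, 2320) to the later (April 25, 2326):
Day-of-year of July 16, 2320: 198.
Day-of-year of April 25, 2326: 115.
2320 has 366 days, so 366 − 198 = 168 days remain in 2320.
Full years: 2321: 365; 2322: 365; 2323: 365; 2324: 366; 2325: 365. Sum = 1826.
Total: 168 + 1826 + 115 = 2109 days.
2109 mod 7 = 2, so 2 days before Sunday is Friday.

Friday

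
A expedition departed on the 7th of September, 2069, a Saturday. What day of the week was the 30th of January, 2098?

Thursday

Day-of-year of September 7, 2069: 250.
Day-of-year of January 30, 2098: 30.
2069 has 365 days, so 365 − 250 = 115 days remain in 2069.
Full years 2070–2097: 21 common + 7 leap = 21×365 + 7×366 = 10227 days.
Total: 115 + 10227 + 30 = 10372 days.
10372 mod 7 = 5, so 5 days after Saturday is Thursday.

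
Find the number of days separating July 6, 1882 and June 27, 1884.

Day-of-year of July 6, 1882: 187.
Day-of-year of June 27, 1884: 179.
1882 has 365 days, so 365 − 187 = 178 days remain in 1882.
Full years: 1883: 365. Sum = 365.
Total: 178 + 365 + 179 = 722 days.

722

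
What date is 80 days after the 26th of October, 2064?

the 14th of January, 2065

Count 80 days after October 26, 2064:
October 2064: 31 − 26 = 5 days remain.
Then November (30), December (31): 30 + 31 = 61 days.
January 1–14, 2065: 14 days.
Residual: 80 days.
Total: 80 days.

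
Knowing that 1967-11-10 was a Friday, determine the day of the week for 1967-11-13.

Monday

Within November 1967: 13 − 10 = 3 days.
3 mod 7 = 3, so 3 days after Friday is Monday.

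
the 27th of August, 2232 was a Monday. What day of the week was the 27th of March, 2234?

Thursday

Day-of-year of August 27, 2232: 240.
Day-of-year of March 27, 2234: 86.
2232 has 366 days, so 366 − 240 = 126 days remain in 2232.
Full years: 2233: 365. Sum = 365.
Total: 126 + 365 + 86 = 577 days.
577 mod 7 = 3, so 3 days after Monday is Thursday.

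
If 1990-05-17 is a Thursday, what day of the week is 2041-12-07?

From May 17, 1990 to May 17, 2041: 51 years, of which 13 contain a Feb 29 — 38×365 + 13×366 = 18628 days.
(2000 is a leap year (divisible by 400).)
May 2041: 31 − 17 = 14 days remain.
Then June (30), July (31), August (31), September (30), October (31), November (30): 30 + 31 + 31 + 30 + 31 + 30 = 183 days.
December 1–7, 2041: 7 days.
Residual: 204 days.
Total: 18832 days.
18832 mod 7 = 2, so 2 days after Thursday is Saturday.

Saturday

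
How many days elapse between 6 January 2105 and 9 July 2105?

January 2105: 31 − 6 = 25 days remain.
Then February 2105 (28), March (31), April (30), May (31), June (30): 28 + 31 + 30 + 31 + 30 = 150 days.
July 1–9, 2105: 9 days.
Total: 25 + 150 + 9 = 184 days.

184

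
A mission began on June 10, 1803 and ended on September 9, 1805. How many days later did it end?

June 10, 1803 → June 10, 1804: 366 days (1804 is a leap year).
June 10, 1804 → June 10, 1805: 365 days.
June 1805: 30 − 10 = 20 days remain.
Then July (31), August (31): 31 + 31 = 62 days.
September 1–9, 1805: 9 days.
Residual: 91 days.
Total: 822 days.

822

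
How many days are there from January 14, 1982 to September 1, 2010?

10457

From January 14, 1982 to January 14, 2010: 28 years, of which 7 contain a Feb 29 — 21×365 + 7×366 = 10227 days.
(2000 is a leap year (divisible by 400).)
January 2010: 31 − 14 = 17 days remain.
Then February 2010 (28), March (31), April (30), May (31), June (30), July (31), August (31): 28 + 31 + 30 + 31 + 30 + 31 + 31 = 212 days.
September 1, 2010: 1 day.
Residual: 230 days.
Total: 10457 days.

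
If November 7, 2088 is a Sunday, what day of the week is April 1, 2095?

Friday

Day-of-year of November 7, 2088: 312.
Day-of-year of April 1, 2095: 91.
2088 has 366 days, so 366 − 312 = 54 days remain in 2088.
Full years: 2089: 365; 2090: 365; 2091: 365; 2092: 366; 2093: 365; 2094: 365. Sum = 2191.
Total: 54 + 2191 + 91 = 2336 days.
2336 mod 7 = 5, so 5 days after Sunday is Friday.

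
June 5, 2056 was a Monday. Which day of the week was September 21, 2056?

June 2056: 30 − 5 = 25 days remain.
Then July (31), August (31): 31 + 31 = 62 days.
September 1–21, 2056: 21 days.
Total: 25 + 62 + 21 = 108 days.
108 mod 7 = 3, so 3 days after Monday is Thursday.

Thursday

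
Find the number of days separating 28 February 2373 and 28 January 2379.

Day-of-year of February 28, 2373: 59.
Day-of-year of January 28, 2379: 28.
2373 has 365 days, so 365 − 59 = 306 days remain in 2373.
Full years: 2374: 365; 2375: 365; 2376: 366; 2377: 365; 2378: 365. Sum = 1826.
Total: 306 + 1826 + 28 = 2160 days.

2160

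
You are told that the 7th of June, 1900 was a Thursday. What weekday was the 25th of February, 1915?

From June 7, 1900 to June 7, 1914: 14 years, of which 3 contain a Feb 29 — 11×365 + 3×366 = 5113 days.
June 1914: 30 − 7 = 23 days remain.
Then July (31), August (31), September (30), October (31), November (30), December (31), January (31): 31 + 31 + 30 + 31 + 30 + 31 + 31 = 215 days.
February 1–25, 1915: 25 days (1915 is not a leap year).
Residual: 263 days.
Total: 5376 days.
5376 is a multiple of 7, so the 25th of February, 1915 falls on the same weekday: Thursday.

Thursday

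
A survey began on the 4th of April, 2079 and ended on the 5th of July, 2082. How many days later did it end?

1188

Day-of-year of April 4, 2079: 94.
Day-of-year of July 5, 2082: 186.
2079 has 365 days, so 365 − 94 = 271 days remain in 2079.
Full years: 2080: 366; 2081: 365. Sum = 731.
Total: 271 + 731 + 186 = 1188 days.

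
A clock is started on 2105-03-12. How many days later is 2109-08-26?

1628

March 12, 2105 → March 12, 2106: 365 days.
March 12, 2106 → March 12, 2107: 365 days.
March 12, 2107 → March 12, 2108: 366 days (2108 is a leap year).
March 12, 2108 → March 12, 2109: 365 days.
March 2109: 31 − 12 = 19 days remain.
Then April (30), May (31), June (30), July (31): 30 + 31 + 30 + 31 = 122 days.
August 1–26, 2109: 26 days.
Residual: 167 days.
Total: 1628 days.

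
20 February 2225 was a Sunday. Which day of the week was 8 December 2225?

Thursday

February 2225: 28 − 20 = 8 days remain (2225 is not a leap year, so February has 28 days).
Then 9 full months totalling 275 days.
December 1–8, 2225: 8 days.
Total: 8 + 275 + 8 = 291 days.
291 mod 7 = 4, so 4 days after Sunday is Thursday.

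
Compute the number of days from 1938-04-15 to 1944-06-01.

Day-of-year of April 15, 1938: 105.
Day-of-year of June 1, 1944: 153.
1938 has 365 days, so 365 − 105 = 260 days remain in 1938.
Full years: 1939: 365; 1940: 366; 1941: 365; 1942: 365; 1943: 365. Sum = 1826.
Total: 260 + 1826 + 153 = 2239 days.

2239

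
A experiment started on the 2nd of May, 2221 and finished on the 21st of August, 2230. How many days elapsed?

3398

Day-of-year of May 2, 2221: 122.
Day-of-year of August 21, 2230: 233.
2221 has 365 days, so 365 − 122 = 243 days remain in 2221.
Full years 2222–2229: 6 common + 2 leap = 6×365 + 2×366 = 2922 days.
Total: 243 + 2922 + 233 = 3398 days.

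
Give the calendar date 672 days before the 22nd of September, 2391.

the 19th of November, 2389

Count 672 days before September 22, 2391:
November 19, 2389 → November 19, 2390: 365 days.
November 2390: 30 − 19 = 11 days remain.
Then 9 full months totalling 274 days.
September 1–22, 2391: 22 days.
Residual: 307 days.
Total: 672 days.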